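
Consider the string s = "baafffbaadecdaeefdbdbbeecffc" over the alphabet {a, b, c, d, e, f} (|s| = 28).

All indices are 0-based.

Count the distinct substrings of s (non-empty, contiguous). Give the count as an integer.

rank | idx | suffix
   0 |   7 | aadecdaeefdbdbbeecffc
   1 |   1 | aafffbaadecdaeefdbdbbeecffc
   2 |   8 | adecdaeefdbdbbeecffc
   3 |  13 | aeefdbdbbeecffc
   4 |   2 | afffbaadecdaeefdbdbbeecffc
   5 |   6 | baadecdaeefdbdbbeecffc
   6 |   0 | baafffbaadecdaeefdbdbbeecffc
   7 |  20 | bbeecffc
   8 |  18 | bdbbeecffc
   9 |  21 | beecffc
  10 |  27 | c
  11 |  11 | cdaeefdbdbbeecffc
  12 |  24 | cffc
  13 |  12 | daeefdbdbbeecffc
  14 |  19 | dbbeecffc
  15 |  17 | dbdbbeecffc
  16 |   9 | decdaeefdbdbbeecffc
  17 |  10 | ecdaeefdbdbbeecffc
  18 |  23 | ecffc
  19 |  22 | eecffc
  20 |  14 | eefdbdbbeecffc
  21 |  15 | efdbdbbeecffc
  22 |   5 | fbaadecdaeefdbdbbeecffc
  23 |  26 | fc
  24 |  16 | fdbdbbeecffc
  25 |   4 | ffbaadecdaeefdbdbbeecffc
  26 |  25 | ffc
  27 |   3 | fffbaadecdaeefdbdbbeecffc

SA = [7, 1, 8, 13, 2, 6, 0, 20, 18, 21, 27, 11, 24, 12, 19, 17, 9, 10, 23, 22, 14, 15, 5, 26, 16, 4, 25, 3]
i: (SA[i-1],SA[i]) lcp shared
  1: (7,1) 2 'aa'
  2: (1,8) 1 'a'
  3: (8,13) 1 'a'
  4: (13,2) 1 'a'
  5: (2,6) 0 ''
  6: (6,0) 3 'baa'
  7: (0,20) 1 'b'
  8: (20,18) 1 'b'
  9: (18,21) 1 'b'
  10: (21,27) 0 ''
  11: (27,11) 1 'c'
  12: (11,24) 1 'c'
  13: (24,12) 0 ''
  14: (12,19) 1 'd'
  15: (19,17) 2 'db'
  16: (17,9) 1 'd'
  17: (9,10) 0 ''
  18: (10,23) 2 'ec'
  19: (23,22) 1 'e'
  20: (22,14) 2 'ee'
  21: (14,15) 1 'e'
  22: (15,5) 0 ''
  23: (5,26) 1 'f'
  24: (26,16) 1 'f'
  25: (16,4) 1 'f'
  26: (4,25) 2 'ff'
  27: (25,3) 2 'ff'

n(n+1)/2 = 28·29/2 = 406
Σ LCP = 0 + 2 + 1 + 1 + 1 + 0 + 3 + 1 + 1 + 1 + 0 + 1 + 1 + 0 + 1 + 2 + 1 + 0 + 2 + 1 + 2 + 1 + 0 + 1 + 1 + 1 + 2 + 2 = 30
distinct = 406 − 30 = 376

376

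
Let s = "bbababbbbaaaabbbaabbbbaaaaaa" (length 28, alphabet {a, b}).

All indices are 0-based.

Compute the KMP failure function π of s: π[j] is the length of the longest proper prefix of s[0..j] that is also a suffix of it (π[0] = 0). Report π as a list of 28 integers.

π[0] = 0
j=1 s[j]='b': π[1]=1 (border 'b')
j=2 s[j]='a': k: 1→0; π[2]=0 (border '')
j=3 s[j]='b': π[3]=1 (border 'b')
j=4 s[j]='a': k: 1→0; π[4]=0 (border '')
j=5 s[j]='b': π[5]=1 (border 'b')
j=6 s[j]='b': π[6]=2 (border 'bb')
j=7 s[j]='b': k: 2→1; π[7]=2 (border 'bb')
j=8 s[j]='b': k: 2→1; π[8]=2 (border 'bb')
j=9 s[j]='a': π[9]=3 (border 'bba')
j=10 s[j]='a': k: 3→0; π[10]=0 (border '')
j=11 s[j]='a': π[11]=0 (border '')
j=12 s[j]='a': π[12]=0 (border '')
j=13 s[j]='b': π[13]=1 (border 'b')
j=14 s[j]='b': π[14]=2 (border 'bb')
j=15 s[j]='b': k: 2→1; π[15]=2 (border 'bb')
j=16 s[j]='a': π[16]=3 (border 'bba')
j=17 s[j]='a': k: 3→0; π[17]=0 (border '')
j=18 s[j]='b': π[18]=1 (border 'b')
j=19 s[j]='b': π[19]=2 (border 'bb')
j=20 s[j]='b': k: 2→1; π[20]=2 (border 'bb')
j=21 s[j]='b': k: 2→1; π[21]=2 (border 'bb')
j=22 s[j]='a': π[22]=3 (border 'bba')
j=23 s[j]='a': k: 3→0; π[23]=0 (border '')
j=24 s[j]='a': π[24]=0 (border '')
j=25 s[j]='a': π[25]=0 (border '')
j=26 s[j]='a': π[26]=0 (border '')
j=27 s[j]='a': π[27]=0 (border '')

[0, 1, 0, 1, 0, 1, 2, 2, 2, 3, 0, 0, 0, 1, 2, 2, 3, 0, 1, 2, 2, 2, 3, 0, 0, 0, 0, 0]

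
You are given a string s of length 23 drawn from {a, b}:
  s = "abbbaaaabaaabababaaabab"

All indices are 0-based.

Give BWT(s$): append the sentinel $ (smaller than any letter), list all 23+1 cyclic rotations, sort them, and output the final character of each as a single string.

bbabbaaabbaaba$abaaaaaba

rank  rotation                  last
    0  $abbbaaaabaaabababaaabab  b
    1  aaaabaaabababaaabab$abbb  b
    2  aaabaaabababaaabab$abbba  a
    3  aaabab$abbbaaaabaaababab  b
    4  aaabababaaabab$abbbaaaab  b
    5  aabaaabababaaabab$abbbaa  a
    6  aabab$abbbaaaabaaabababa  a
    7  aabababaaabab$abbbaaaaba  a
    8  ab$abbbaaaabaaabababaaab  b
    9  abaaabab$abbbaaaabaaabab  b
   10  abaaabababaaabab$abbbaaa  a
   11  abab$abbbaaaabaaabababaa  a
   12  ababaaabab$abbbaaaabaaab  b
   13  abababaaabab$abbbaaaabaa  a
   14  abbbaaaabaaabababaaabab$  $
   15  b$abbbaaaabaaabababaaaba  a
   16  baaaabaaabababaaabab$abb  b
   17  baaabab$abbbaaaabaaababa  a
   18  baaabababaaabab$abbbaaaa  a
   19  bab$abbbaaaabaaabababaaa  a
   20  babaaabab$abbbaaaabaaaba  a
   21  bababaaabab$abbbaaaabaaa  a
   22  bbaaaabaaabababaaabab$ab  b
   23  bbbaaaabaaabababaaabab$a  a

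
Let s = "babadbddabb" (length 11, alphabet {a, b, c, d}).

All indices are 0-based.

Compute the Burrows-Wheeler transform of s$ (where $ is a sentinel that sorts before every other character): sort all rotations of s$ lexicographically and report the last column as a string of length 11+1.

bbdbb$aaddab

rank  rotation      last
    0  $babadbddabb  b
    1  abadbddabb$b  b
    2  abb$babadbdd  d
    3  adbddabb$bab  b
    4  b$babadbddab  b
    5  babadbddabb$  $
    6  badbddabb$ba  a
    7  bb$babadbdda  a
    8  bddabb$babad  d
    9  dabb$babadbd  d
   10  dbddabb$baba  a
   11  ddabb$babadb  b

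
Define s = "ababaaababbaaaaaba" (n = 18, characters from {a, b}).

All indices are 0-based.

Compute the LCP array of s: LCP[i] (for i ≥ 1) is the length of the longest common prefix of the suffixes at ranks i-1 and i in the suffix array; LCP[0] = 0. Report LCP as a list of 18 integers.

rank→(start, suffix):
  0 → (17, 'a')
  1 → (11, 'aaaaaba')
  2 → (12, 'aaaaba')
  3 → (13, 'aaaba')
  4 → (4, 'aaababbaaaaaba')
  5 → (14, 'aaba')
  6 → (5, 'aababbaaaaaba')
  7 → (15, 'aba')
  8 → (2, 'abaaababbaaaaaba')
  9 → (0, 'ababaaababbaaaaaba')
  10 → (6, 'ababbaaaaaba')
  11 → (8, 'abbaaaaaba')
  12 → (16, 'ba')
  13 → (10, 'baaaaaba')
  14 → (3, 'baaababbaaaaaba')
  15 → (1, 'babaaababbaaaaaba')
  16 → (7, 'babbaaaaaba')
  17 → (9, 'bbaaaaaba')

SA = [17, 11, 12, 13, 4, 14, 5, 15, 2, 0, 6, 8, 16, 10, 3, 1, 7, 9]
rank  pair      lcp
   1  s[17:],s[11:]  1  'a'
   2  s[11:],s[12:]  4  'aaaa'
   3  s[12:],s[13:]  3  'aaa'
   4  s[13:],s[4:]  5  'aaaba'
   5  s[4:],s[14:]  2  'aa'
   6  s[14:],s[5:]  4  'aaba'
   7  s[5:],s[15:]  1  'a'
   8  s[15:],s[2:]  3  'aba'
   9  s[2:],s[0:]  3  'aba'
  10  s[0:],s[6:]  4  'abab'
  11  s[6:],s[8:]  2  'ab'
  12  s[8:],s[16:]  0  ''
  13  s[16:],s[10:]  2  'ba'
  14  s[10:],s[3:]  4  'baaa'
  15  s[3:],s[1:]  2  'ba'
  16  s[1:],s[7:]  3  'bab'
  17  s[7:],s[9:]  1  'b'

[0, 1, 4, 3, 5, 2, 4, 1, 3, 3, 4, 2, 0, 2, 4, 2, 3, 1]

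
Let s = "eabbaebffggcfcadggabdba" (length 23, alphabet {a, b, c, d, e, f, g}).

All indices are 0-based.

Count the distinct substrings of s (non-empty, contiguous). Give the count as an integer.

257

sorted suffixes:
  #0 SA[0]=22  'a'
  #1 SA[1]=1  'abbaebffggcfcadggabdba'
  #2 SA[2]=18  'abdba'
  #3 SA[3]=14  'adggabdba'
  #4 SA[4]=4  'aebffggcfcadggabdba'
  #5 SA[5]=21  'ba'
  #6 SA[6]=3  'baebffggcfcadggabdba'
  #7 SA[7]=2  'bbaebffggcfcadggabdba'
  #8 SA[8]=19  'bdba'
  #9 SA[9]=6  'bffggcfcadggabdba'
  #10 SA[10]=13  'cadggabdba'
  #11 SA[11]=11  'cfcadggabdba'
  #12 SA[12]=20  'dba'
  #13 SA[13]=15  'dggabdba'
  #14 SA[14]=0  'eabbaebffggcfcadggabdba'
  #15 SA[15]=5  'ebffggcfcadggabdba'
  #16 SA[16]=12  'fcadggabdba'
  #17 SA[17]=7  'ffggcfcadggabdba'
  #18 SA[18]=8  'fggcfcadggabdba'
  #19 SA[19]=17  'gabdba'
  #20 SA[20]=10  'gcfcadggabdba'
  #21 SA[21]=16  'ggabdba'
  #22 SA[22]=9  'ggcfcadggabdba'

SA = [22, 1, 18, 14, 4, 21, 3, 2, 19, 6, 13, 11, 20, 15, 0, 5, 12, 7, 8, 17, 10, 16, 9]
rank  pair      lcp
   1  s[22:],s[1:]  1  'a'
   2  s[1:],s[18:]  2  'ab'
   3  s[18:],s[14:]  1  'a'
   4  s[14:],s[4:]  1  'a'
   5  s[4:],s[21:]  0  ''
   6  s[21:],s[3:]  2  'ba'
   7  s[3:],s[2:]  1  'b'
   8  s[2:],s[19:]  1  'b'
   9  s[19:],s[6:]  1  'b'
  10  s[6:],s[13:]  0  ''
  11  s[13:],s[11:]  1  'c'
  12  s[11:],s[20:]  0  ''
  13  s[20:],s[15:]  1  'd'
  14  s[15:],s[0:]  0  ''
  15  s[0:],s[5:]  1  'e'
  16  s[5:],s[12:]  0  ''
  17  s[12:],s[7:]  1  'f'
  18  s[7:],s[8:]  1  'f'
  19  s[8:],s[17:]  0  ''
  20  s[17:],s[10:]  1  'g'
  21  s[10:],s[16:]  1  'g'
  22  s[16:],s[9:]  2  'gg'

n(n+1)/2 = 23·24/2 = 276
Σ LCP = 0 + 1 + 2 + 1 + 1 + 0 + 2 + 1 + 1 + 1 + 0 + 1 + 0 + 1 + 0 + 1 + 0 + 1 + 1 + 0 + 1 + 1 + 2 = 19
distinct = 276 − 19 = 257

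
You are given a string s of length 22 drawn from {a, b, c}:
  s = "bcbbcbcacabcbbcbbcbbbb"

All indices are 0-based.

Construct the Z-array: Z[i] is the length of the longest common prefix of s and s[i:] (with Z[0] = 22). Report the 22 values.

Z[0]=22
i=1: outside box; Z[1]=0
i=2: outside box; Z[2]=1 extend→box=[2,3)
i=3: outside box; Z[3]=3 extend→box=[3,6)
i=4: min(r-i=2, Z[1]=0)=0; Z[4]=0
i=5: min(r-i=1, Z[2]=1)=1; Z[5]=2 extend→box=[5,7)
i=6: min(r-i=1, Z[1]=0)=0; Z[6]=0
i=7: outside box; Z[7]=0
i=8: outside box; Z[8]=0
i=9: outside box; Z[9]=0
i=10: outside box; Z[10]=6 extend→box=[10,16)
i=11: min(r-i=5, Z[1]=0)=0; Z[11]=0
i=12: min(r-i=4, Z[2]=1)=1; Z[12]=1
i=13: min(r-i=3, Z[3]=3)=3; Z[13]=6 extend→box=[13,19)
i=14: min(r-i=5, Z[1]=0)=0; Z[14]=0
i=15: min(r-i=4, Z[2]=1)=1; Z[15]=1
i=16: min(r-i=3, Z[3]=3)=3; Z[16]=4 extend→box=[16,20)
i=17: min(r-i=3, Z[1]=0)=0; Z[17]=0
i=18: min(r-i=2, Z[2]=1)=1; Z[18]=1
i=19: min(r-i=1, Z[3]=3)=1; Z[19]=1
i=20: outside box; Z[20]=1 extend→box=[20,21)
i=21: outside box; Z[21]=1 extend→box=[21,22)

[22, 0, 1, 3, 0, 2, 0, 0, 0, 0, 6, 0, 1, 6, 0, 1, 4, 0, 1, 1, 1, 1]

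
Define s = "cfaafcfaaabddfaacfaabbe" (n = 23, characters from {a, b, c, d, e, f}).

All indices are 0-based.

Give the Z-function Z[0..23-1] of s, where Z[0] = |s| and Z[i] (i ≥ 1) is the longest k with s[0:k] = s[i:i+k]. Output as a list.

Z[0]=23
i=1: i≥r, start 0; Z[1]=0
i=2: i≥r, start 0; Z[2]=0
i=3: i≥r, start 0; Z[3]=0
i=4: i≥r, start 0; Z[4]=0
i=5: i≥r, start 0; Z[5]=4 scan→box=[5,9)
i=6: min(r-i=3, Z[1]=0)=0; Z[6]=0
i=7: min(r-i=2, Z[2]=0)=0; Z[7]=0
i=8: min(r-i=1, Z[3]=0)=0; Z[8]=0
i=9: i≥r, start 0; Z[9]=0
i=10: i≥r, start 0; Z[10]=0
i=11: i≥r, start 0; Z[11]=0
i=12: i≥r, start 0; Z[12]=0
i=13: i≥r, start 0; Z[13]=0
i=14: i≥r, start 0; Z[14]=0
i=15: i≥r, start 0; Z[15]=0
i=16: i≥r, start 0; Z[16]=4 scan→box=[16,20)
i=17: min(r-i=3, Z[1]=0)=0; Z[17]=0
i=18: min(r-i=2, Z[2]=0)=0; Z[18]=0
i=19: min(r-i=1, Z[3]=0)=0; Z[19]=0
i=20: i≥r, start 0; Z[20]=0
i=21: i≥r, start 0; Z[21]=0
i=22: i≥r, start 0; Z[22]=0

[23, 0, 0, 0, 0, 4, 0, 0, 0, 0, 0, 0, 0, 0, 0, 0, 4, 0, 0, 0, 0, 0, 0]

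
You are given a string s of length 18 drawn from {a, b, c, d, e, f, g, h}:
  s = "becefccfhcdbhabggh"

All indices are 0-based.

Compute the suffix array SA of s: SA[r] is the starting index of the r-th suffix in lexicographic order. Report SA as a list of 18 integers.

rank | idx | suffix
   0 |  13 | abggh
   1 |   0 | becefccfhcdbhabggh
   2 |  14 | bggh
   3 |  11 | bhabggh
   4 |   5 | ccfhcdbhabggh
   5 |   9 | cdbhabggh
   6 |   2 | cefccfhcdbhabggh
   7 |   6 | cfhcdbhabggh
   8 |  10 | dbhabggh
   9 |   1 | ecefccfhcdbhabggh
  10 |   3 | efccfhcdbhabggh
  11 |   4 | fccfhcdbhabggh
  12 |   7 | fhcdbhabggh
  13 |  15 | ggh
  14 |  16 | gh
  15 |  17 | h
  16 |  12 | habggh
  17 |   8 | hcdbhabggh

[13, 0, 14, 11, 5, 9, 2, 6, 10, 1, 3, 4, 7, 15, 16, 17, 12, 8]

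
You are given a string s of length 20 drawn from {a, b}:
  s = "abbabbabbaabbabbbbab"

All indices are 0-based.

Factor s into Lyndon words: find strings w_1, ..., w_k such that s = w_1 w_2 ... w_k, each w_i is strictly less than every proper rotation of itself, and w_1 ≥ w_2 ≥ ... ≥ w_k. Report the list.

emit factor 1: 'abb' (i=0, period=3)
emit factor 2: 'abb' (i=3, period=3)
emit factor 3: 'abb' (i=6, period=3)
emit factor 4: 'aabbabbbbab' (i=9, period=11)

["abb", "abb", "abb", "aabbabbbbab"]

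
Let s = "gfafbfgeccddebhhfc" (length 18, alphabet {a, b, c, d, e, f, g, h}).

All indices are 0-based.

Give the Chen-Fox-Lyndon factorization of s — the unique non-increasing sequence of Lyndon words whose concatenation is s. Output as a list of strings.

emit factor 1: 'g' (i=0, period=1)
emit factor 2: 'f' (i=1, period=1)
emit factor 3: 'afbfgeccddebhhfc' (i=2, period=16)

["g", "f", "afbfgeccddebhhfc"]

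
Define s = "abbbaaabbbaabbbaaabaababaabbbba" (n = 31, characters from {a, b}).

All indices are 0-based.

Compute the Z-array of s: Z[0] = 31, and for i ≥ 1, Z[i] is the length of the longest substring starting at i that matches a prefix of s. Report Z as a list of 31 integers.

Z[0]=31
i=1: outside box; Z[1]=0
i=2: outside box; Z[2]=0
i=3: outside box; Z[3]=0
i=4: outside box; Z[4]=1 grow→box=[4,5)
i=5: outside box; Z[5]=1 grow→box=[5,6)
i=6: outside box; Z[6]=6 grow→box=[6,12)
i=7: min(r-i=5, Z[1]=0)=0; Z[7]=0
i=8: min(r-i=4, Z[2]=0)=0; Z[8]=0
i=9: min(r-i=3, Z[3]=0)=0; Z[9]=0
i=10: min(r-i=2, Z[4]=1)=1; Z[10]=1
i=11: min(r-i=1, Z[5]=1)=1; Z[11]=8 grow→box=[11,19)
i=12: min(r-i=7, Z[1]=0)=0; Z[12]=0
i=13: min(r-i=6, Z[2]=0)=0; Z[13]=0
i=14: min(r-i=5, Z[3]=0)=0; Z[14]=0
i=15: min(r-i=4, Z[4]=1)=1; Z[15]=1
i=16: min(r-i=3, Z[5]=1)=1; Z[16]=1
i=17: min(r-i=2, Z[6]=6)=2; Z[17]=2
i=18: min(r-i=1, Z[7]=0)=0; Z[18]=0
i=19: outside box; Z[19]=1 grow→box=[19,20)
i=20: outside box; Z[20]=2 grow→box=[20,22)
i=21: min(r-i=1, Z[1]=0)=0; Z[21]=0
i=22: outside box; Z[22]=2 grow→box=[22,24)
i=23: min(r-i=1, Z[1]=0)=0; Z[23]=0
i=24: outside box; Z[24]=1 grow→box=[24,25)
i=25: outside box; Z[25]=4 grow→box=[25,29)
i=26: min(r-i=3, Z[1]=0)=0; Z[26]=0
i=27: min(r-i=2, Z[2]=0)=0; Z[27]=0
i=28: min(r-i=1, Z[3]=0)=0; Z[28]=0
i=29: outside box; Z[29]=0
i=30: outside box; Z[30]=1 grow→box=[30,31)

[31, 0, 0, 0, 1, 1, 6, 0, 0, 0, 1, 8, 0, 0, 0, 1, 1, 2, 0, 1, 2, 0, 2, 0, 1, 4, 0, 0, 0, 0, 1]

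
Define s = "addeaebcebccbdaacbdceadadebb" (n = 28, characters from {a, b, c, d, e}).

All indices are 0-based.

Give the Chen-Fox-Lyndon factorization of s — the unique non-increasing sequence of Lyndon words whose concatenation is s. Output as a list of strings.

emit factor 1: 'addeaebcebccbd' (i=0, period=14)
emit factor 2: 'aacbdceadadebb' (i=14, period=14)

["addeaebcebccbd", "aacbdceadadebb"]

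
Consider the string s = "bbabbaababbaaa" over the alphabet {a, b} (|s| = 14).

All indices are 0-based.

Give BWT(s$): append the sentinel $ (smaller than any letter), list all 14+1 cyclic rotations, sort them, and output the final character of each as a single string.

aaabbabbbbabaa$

rank  rotation         last
    0  $bbabbaababbaaa  a
    1  a$bbabbaababbaa  a
    2  aa$bbabbaababba  a
    3  aaa$bbabbaababb  b
    4  aababbaaa$bbabb  b
    5  ababbaaa$bbabba  a
    6  abbaaa$bbabbaab  b
    7  abbaababbaaa$bb  b
    8  baaa$bbabbaabab  b
    9  baababbaaa$bbab  b
   10  babbaaa$bbabbaa  a
   11  babbaababbaaa$b  b
   12  bbaaa$bbabbaaba  a
   13  bbaababbaaa$bba  a
   14  bbabbaababbaaa$  $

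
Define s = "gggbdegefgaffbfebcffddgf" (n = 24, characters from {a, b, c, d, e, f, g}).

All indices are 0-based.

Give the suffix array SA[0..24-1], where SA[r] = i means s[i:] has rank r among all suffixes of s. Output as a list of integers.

rank | idx | suffix
   0 |  10 | affbfebcffddgf
   1 |  16 | bcffddgf
   2 |   3 | bdegefgaffbfebcffddgf
   3 |  13 | bfebcffddgf
   4 |  17 | cffddgf
   5 |  20 | ddgf
   6 |   4 | degefgaffbfebcffddgf
   7 |  21 | dgf
   8 |  15 | ebcffddgf
   9 |   7 | efgaffbfebcffddgf
  10 |   5 | egefgaffbfebcffddgf
  11 |  23 | f
  12 |  12 | fbfebcffddgf
  13 |  19 | fddgf
  14 |  14 | febcffddgf
  15 |  11 | ffbfebcffddgf
  16 |  18 | ffddgf
  17 |   8 | fgaffbfebcffddgf
  18 |   9 | gaffbfebcffddgf
  19 |   2 | gbdegefgaffbfebcffddgf
  20 |   6 | gefgaffbfebcffddgf
  21 |  22 | gf
  22 |   1 | ggbdegefgaffbfebcffddgf
  23 |   0 | gggbdegefgaffbfebcffddgf

[10, 16, 3, 13, 17, 20, 4, 21, 15, 7, 5, 23, 12, 19, 14, 11, 18, 8, 9, 2, 6, 22, 1, 0]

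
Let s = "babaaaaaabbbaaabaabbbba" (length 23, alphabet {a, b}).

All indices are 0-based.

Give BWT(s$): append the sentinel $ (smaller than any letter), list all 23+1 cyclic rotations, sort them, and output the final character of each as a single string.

rank  rotation                  last
    0  $babaaaaaabbbaaabaabbbba  a
    1  a$babaaaaaabbbaaabaabbbb  b
    2  aaaaaabbbaaabaabbbba$bab  b
    3  aaaaabbbaaabaabbbba$baba  a
    4  aaaabbbaaabaabbbba$babaa  a
    5  aaabaabbbba$babaaaaaabbb  b
    6  aaabbbaaabaabbbba$babaaa  a
    7  aabaabbbba$babaaaaaabbba  a
    8  aabbbaaabaabbbba$babaaaa  a
    9  aabbbba$babaaaaaabbbaaab  b
   10  abaaaaaabbbaaabaabbbba$b  b
   11  abaabbbba$babaaaaaabbbaa  a
   12  abbbaaabaabbbba$babaaaaa  a
   13  abbbba$babaaaaaabbbaaaba  a
   14  ba$babaaaaaabbbaaabaabbb  b
   15  baaaaaabbbaaabaabbbba$ba  a
   16  baaabaabbbba$babaaaaaabb  b
   17  baabbbba$babaaaaaabbbaaa  a
   18  babaaaaaabbbaaabaabbbba$  $
   19  bba$babaaaaaabbbaaabaabb  b
   20  bbaaabaabbbba$babaaaaaab  b
   21  bbba$babaaaaaabbbaaabaab  b
   22  bbbaaabaabbbba$babaaaaaa  a
   23  bbbba$babaaaaaabbbaaabaa  a

abbaabaaabbaaababa$bbbaa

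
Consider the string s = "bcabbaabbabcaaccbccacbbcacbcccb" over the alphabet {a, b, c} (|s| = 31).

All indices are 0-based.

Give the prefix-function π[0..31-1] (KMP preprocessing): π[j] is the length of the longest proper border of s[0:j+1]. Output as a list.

[0, 0, 0, 1, 1, 0, 0, 1, 1, 0, 1, 2, 3, 0, 0, 0, 1, 2, 0, 0, 0, 1, 1, 2, 3, 0, 1, 2, 0, 0, 1]

π[0] = 0
j=1 s[j]='c': π[1]=0 (border '')
j=2 s[j]='a': π[2]=0 (border '')
j=3 s[j]='b': π[3]=1 (border 'b')
j=4 s[j]='b': k: 1→0; π[4]=1 (border 'b')
j=5 s[j]='a': k: 1→0; π[5]=0 (border '')
j=6 s[j]='a': π[6]=0 (border '')
j=7 s[j]='b': π[7]=1 (border 'b')
j=8 s[j]='b': k: 1→0; π[8]=1 (border 'b')
j=9 s[j]='a': k: 1→0; π[9]=0 (border '')
j=10 s[j]='b': π[10]=1 (border 'b')
j=11 s[j]='c': π[11]=2 (border 'bc')
j=12 s[j]='a': π[12]=3 (border 'bca')
j=13 s[j]='a': k: 3→0; π[13]=0 (border '')
j=14 s[j]='c': π[14]=0 (border '')
j=15 s[j]='c': π[15]=0 (border '')
j=16 s[j]='b': π[16]=1 (border 'b')
j=17 s[j]='c': π[17]=2 (border 'bc')
j=18 s[j]='c': k: 2→0; π[18]=0 (border '')
j=19 s[j]='a': π[19]=0 (border '')
j=20 s[j]='c': π[20]=0 (border '')
j=21 s[j]='b': π[21]=1 (border 'b')
j=22 s[j]='b': k: 1→0; π[22]=1 (border 'b')
j=23 s[j]='c': π[23]=2 (border 'bc')
j=24 s[j]='a': π[24]=3 (border 'bca')
j=25 s[j]='c': k: 3→0; π[25]=0 (border '')
j=26 s[j]='b': π[26]=1 (border 'b')
j=27 s[j]='c': π[27]=2 (border 'bc')
j=28 s[j]='c': k: 2→0; π[28]=0 (border '')
j=29 s[j]='c': π[29]=0 (border '')
j=30 s[j]='b': π[30]=1 (border 'b')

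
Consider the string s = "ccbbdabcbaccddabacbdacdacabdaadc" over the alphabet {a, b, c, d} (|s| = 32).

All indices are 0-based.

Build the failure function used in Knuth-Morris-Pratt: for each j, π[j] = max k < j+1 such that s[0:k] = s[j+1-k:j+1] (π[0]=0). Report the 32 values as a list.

π[0] = 0
j=1 s[j]='c': π[1]=1 (border 'c')
j=2 s[j]='b': k: 1→0; π[2]=0 (border '')
j=3 s[j]='b': π[3]=0 (border '')
j=4 s[j]='d': π[4]=0 (border '')
j=5 s[j]='a': π[5]=0 (border '')
j=6 s[j]='b': π[6]=0 (border '')
j=7 s[j]='c': π[7]=1 (border 'c')
j=8 s[j]='b': k: 1→0; π[8]=0 (border '')
j=9 s[j]='a': π[9]=0 (border '')
j=10 s[j]='c': π[10]=1 (border 'c')
j=11 s[j]='c': π[11]=2 (border 'cc')
j=12 s[j]='d': k: 2→1→0; π[12]=0 (border '')
j=13 s[j]='d': π[13]=0 (border '')
j=14 s[j]='a': π[14]=0 (border '')
j=15 s[j]='b': π[15]=0 (border '')
j=16 s[j]='a': π[16]=0 (border '')
j=17 s[j]='c': π[17]=1 (border 'c')
j=18 s[j]='b': k: 1→0; π[18]=0 (border '')
j=19 s[j]='d': π[19]=0 (border '')
j=20 s[j]='a': π[20]=0 (border '')
j=21 s[j]='c': π[21]=1 (border 'c')
j=22 s[j]='d': k: 1→0; π[22]=0 (border '')
j=23 s[j]='a': π[23]=0 (border '')
j=24 s[j]='c': π[24]=1 (border 'c')
j=25 s[j]='a': k: 1→0; π[25]=0 (border '')
j=26 s[j]='b': π[26]=0 (border '')
j=27 s[j]='d': π[27]=0 (border '')
j=28 s[j]='a': π[28]=0 (border '')
j=29 s[j]='a': π[29]=0 (border '')
j=30 s[j]='d': π[30]=0 (border '')
j=31 s[j]='c': π[31]=1 (border 'c')

[0, 1, 0, 0, 0, 0, 0, 1, 0, 0, 1, 2, 0, 0, 0, 0, 0, 1, 0, 0, 0, 1, 0, 0, 1, 0, 0, 0, 0, 0, 0, 1]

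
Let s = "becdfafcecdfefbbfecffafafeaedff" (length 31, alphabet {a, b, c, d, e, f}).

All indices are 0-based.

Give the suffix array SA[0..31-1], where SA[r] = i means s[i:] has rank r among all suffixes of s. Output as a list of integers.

rank | idx | suffix
   0 |  26 | aedff
   1 |  21 | afafeaedff
   2 |   5 | afcecdfefbbfecffafafeaedff
   3 |  23 | afeaedff
   4 |  14 | bbfecffafafeaedff
   5 |   0 | becdfafcecdfefbbfecffafafeaedff
   6 |  15 | bfecffafafeaedff
   7 |   2 | cdfafcecdfefbbfecffafafeaedff
   8 |   9 | cdfefbbfecffafafeaedff
   9 |   7 | cecdfefbbfecffafafeaedff
  10 |  18 | cffafafeaedff
  11 |   3 | dfafcecdfefbbfecffafafeaedff
  12 |  10 | dfefbbfecffafafeaedff
  13 |  28 | dff
  14 |  25 | eaedff
  15 |   1 | ecdfafcecdfefbbfecffafafeaedff
  16 |   8 | ecdfefbbfecffafafeaedff
  17 |  17 | ecffafafeaedff
  18 |  27 | edff
  19 |  12 | efbbfecffafafeaedff
  20 |  30 | f
  21 |  20 | fafafeaedff
  22 |   4 | fafcecdfefbbfecffafafeaedff
  23 |  22 | fafeaedff
  24 |  13 | fbbfecffafafeaedff
  25 |   6 | fcecdfefbbfecffafafeaedff
  26 |  24 | feaedff
  27 |  16 | fecffafafeaedff
  28 |  11 | fefbbfecffafafeaedff
  29 |  29 | ff
  30 |  19 | ffafafeaedff

[26, 21, 5, 23, 14, 0, 15, 2, 9, 7, 18, 3, 10, 28, 25, 1, 8, 17, 27, 12, 30, 20, 4, 22, 13, 6, 24, 16, 11, 29, 19]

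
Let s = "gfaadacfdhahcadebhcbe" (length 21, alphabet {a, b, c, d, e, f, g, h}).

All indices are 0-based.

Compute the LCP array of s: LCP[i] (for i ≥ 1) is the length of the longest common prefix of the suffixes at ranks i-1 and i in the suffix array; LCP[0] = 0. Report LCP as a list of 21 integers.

rank→(start, suffix):
  0 → (2, 'aadacfdhahcadebhcbe')
  1 → (5, 'acfdhahcadebhcbe')
  2 → (3, 'adacfdhahcadebhcbe')
  3 → (13, 'adebhcbe')
  4 → (10, 'ahcadebhcbe')
  5 → (19, 'be')
  6 → (16, 'bhcbe')
  7 → (12, 'cadebhcbe')
  8 → (18, 'cbe')
  9 → (6, 'cfdhahcadebhcbe')
  10 → (4, 'dacfdhahcadebhcbe')
  11 → (14, 'debhcbe')
  12 → (8, 'dhahcadebhcbe')
  13 → (20, 'e')
  14 → (15, 'ebhcbe')
  15 → (1, 'faadacfdhahcadebhcbe')
  16 → (7, 'fdhahcadebhcbe')
  17 → (0, 'gfaadacfdhahcadebhcbe')
  18 → (9, 'hahcadebhcbe')
  19 → (11, 'hcadebhcbe')
  20 → (17, 'hcbe')

SA = [2, 5, 3, 13, 10, 19, 16, 12, 18, 6, 4, 14, 8, 20, 15, 1, 7, 0, 9, 11, 17]
[i] adj suffixes → lcp
  [1] 2/5 → 1 ('a')
  [2] 5/3 → 1 ('a')
  [3] 3/13 → 2 ('ad')
  [4] 13/10 → 1 ('a')
  [5] 10/19 → 0 ('')
  [6] 19/16 → 1 ('b')
  [7] 16/12 → 0 ('')
  [8] 12/18 → 1 ('c')
  [9] 18/6 → 1 ('c')
  [10] 6/4 → 0 ('')
  [11] 4/14 → 1 ('d')
  [12] 14/8 → 1 ('d')
  [13] 8/20 → 0 ('')
  [14] 20/15 → 1 ('e')
  [15] 15/1 → 0 ('')
  [16] 1/7 → 1 ('f')
  [17] 7/0 → 0 ('')
  [18] 0/9 → 0 ('')
  [19] 9/11 → 1 ('h')
  [20] 11/17 → 2 ('hc')

[0, 1, 1, 2, 1, 0, 1, 0, 1, 1, 0, 1, 1, 0, 1, 0, 1, 0, 0, 1, 2]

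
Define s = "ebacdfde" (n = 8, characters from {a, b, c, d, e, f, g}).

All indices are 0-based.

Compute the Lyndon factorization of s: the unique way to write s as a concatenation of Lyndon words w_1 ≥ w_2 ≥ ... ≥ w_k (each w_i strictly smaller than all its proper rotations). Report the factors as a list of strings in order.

emit factor 1: 'e' (i=0, period=1)
emit factor 2: 'b' (i=1, period=1)
emit factor 3: 'acdfde' (i=2, period=6)

["e", "b", "acdfde"]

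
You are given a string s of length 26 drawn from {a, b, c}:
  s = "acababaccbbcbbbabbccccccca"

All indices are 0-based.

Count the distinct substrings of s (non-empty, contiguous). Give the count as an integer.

sorted suffixes:
  #0 SA[0]=25  'a'
  #1 SA[1]=2  'ababaccbbcbbbabbccccccca'
  #2 SA[2]=4  'abaccbbcbbbabbccccccca'
  #3 SA[3]=15  'abbccccccca'
  #4 SA[4]=0  'acababaccbbcbbbabbccccccca'
  #5 SA[5]=6  'accbbcbbbabbccccccca'
  #6 SA[6]=3  'babaccbbcbbbabbccccccca'
  #7 SA[7]=14  'babbccccccca'
  #8 SA[8]=5  'baccbbcbbbabbccccccca'
  #9 SA[9]=13  'bbabbccccccca'
  #10 SA[10]=12  'bbbabbccccccca'
  #11 SA[11]=9  'bbcbbbabbccccccca'
  #12 SA[12]=16  'bbccccccca'
  #13 SA[13]=10  'bcbbbabbccccccca'
  #14 SA[14]=17  'bccccccca'
  #15 SA[15]=24  'ca'
  #16 SA[16]=1  'cababaccbbcbbbabbccccccca'
  #17 SA[17]=11  'cbbbabbccccccca'
  #18 SA[18]=8  'cbbcbbbabbccccccca'
  #19 SA[19]=23  'cca'
  #20 SA[20]=7  'ccbbcbbbabbccccccca'
  #21 SA[21]=22  'ccca'
  #22 SA[22]=21  'cccca'
  #23 SA[23]=20  'ccccca'
  #24 SA[24]=19  'cccccca'
  #25 SA[25]=18  'ccccccca'

SA = [25, 2, 4, 15, 0, 6, 3, 14, 5, 13, 12, 9, 16, 10, 17, 24, 1, 11, 8, 23, 7, 22, 21, 20, 19, 18]
[i] adj suffixes → lcp
  [1] 25/2 → 1 ('a')
  [2] 2/4 → 3 ('aba')
  [3] 4/15 → 2 ('ab')
  [4] 15/0 → 1 ('a')
  [5] 0/6 → 2 ('ac')
  [6] 6/3 → 0 ('')
  [7] 3/14 → 3 ('bab')
  [8] 14/5 → 2 ('ba')
  [9] 5/13 → 1 ('b')
  [10] 13/12 → 2 ('bb')
  [11] 12/9 → 2 ('bb')
  [12] 9/16 → 3 ('bbc')
  [13] 16/10 → 1 ('b')
  [14] 10/17 → 2 ('bc')
  [15] 17/24 → 0 ('')
  [16] 24/1 → 2 ('ca')
  [17] 1/11 → 1 ('c')
  [18] 11/8 → 3 ('cbb')
  [19] 8/23 → 1 ('c')
  [20] 23/7 → 2 ('cc')
  [21] 7/22 → 2 ('cc')
  [22] 22/21 → 3 ('ccc')
  [23] 21/20 → 4 ('cccc')
  [24] 20/19 → 5 ('ccccc')
  [25] 19/18 → 6 ('cccccc')

n(n+1)/2 = 26·27/2 = 351
Σ LCP = 0 + 1 + 3 + 2 + 1 + 2 + 0 + 3 + 2 + 1 + 2 + 2 + 3 + 1 + 2 + 0 + 2 + 1 + 3 + 1 + 2 + 2 + 3 + 4 + 5 + 6 = 54
distinct = 351 − 54 = 297

297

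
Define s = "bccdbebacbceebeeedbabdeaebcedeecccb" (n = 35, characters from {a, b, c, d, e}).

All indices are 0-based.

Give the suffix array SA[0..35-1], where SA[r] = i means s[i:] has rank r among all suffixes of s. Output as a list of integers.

sorted suffixes:
  #0 SA[0]=19  'abdeaebcedeecccb'
  #1 SA[1]=7  'acbceebeeedbabdeaebcedeecccb'
  #2 SA[2]=23  'aebcedeecccb'
  #3 SA[3]=34  'b'
  #4 SA[4]=18  'babdeaebcedeecccb'
  #5 SA[5]=6  'bacbceebeeedbabdeaebcedeecccb'
  #6 SA[6]=0  'bccdbebacbceebeeedbabdeaebcedeecccb'
  #7 SA[7]=25  'bcedeecccb'
  #8 SA[8]=9  'bceebeeedbabdeaebcedeecccb'
  #9 SA[9]=20  'bdeaebcedeecccb'
  #10 SA[10]=4  'bebacbceebeeedbabdeaebcedeecccb'
  #11 SA[11]=13  'beeedbabdeaebcedeecccb'
  #12 SA[12]=33  'cb'
  #13 SA[13]=8  'cbceebeeedbabdeaebcedeecccb'
  #14 SA[14]=32  'ccb'
  #15 SA[15]=31  'cccb'
  #16 SA[16]=1  'ccdbebacbceebeeedbabdeaebcedeecccb'
  #17 SA[17]=2  'cdbebacbceebeeedbabdeaebcedeecccb'
  #18 SA[18]=26  'cedeecccb'
  #19 SA[19]=10  'ceebeeedbabdeaebcedeecccb'
  #20 SA[20]=17  'dbabdeaebcedeecccb'
  #21 SA[21]=3  'dbebacbceebeeedbabdeaebcedeecccb'
  #22 SA[22]=21  'deaebcedeecccb'
  #23 SA[23]=28  'deecccb'
  #24 SA[24]=22  'eaebcedeecccb'
  #25 SA[25]=5  'ebacbceebeeedbabdeaebcedeecccb'
  #26 SA[26]=24  'ebcedeecccb'
  #27 SA[27]=12  'ebeeedbabdeaebcedeecccb'
  #28 SA[28]=30  'ecccb'
  #29 SA[29]=16  'edbabdeaebcedeecccb'
  #30 SA[30]=27  'edeecccb'
  #31 SA[31]=11  'eebeeedbabdeaebcedeecccb'
  #32 SA[32]=29  'eecccb'
  #33 SA[33]=15  'eedbabdeaebcedeecccb'
  #34 SA[34]=14  'eeedbabdeaebcedeecccb'

[19, 7, 23, 34, 18, 6, 0, 25, 9, 20, 4, 13, 33, 8, 32, 31, 1, 2, 26, 10, 17, 3, 21, 28, 22, 5, 24, 12, 30, 16, 27, 11, 29, 15, 14]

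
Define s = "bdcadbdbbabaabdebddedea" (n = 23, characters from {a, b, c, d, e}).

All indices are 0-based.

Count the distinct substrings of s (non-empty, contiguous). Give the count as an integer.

250

sorted suffixes:
  #0 SA[0]=22  'a'
  #1 SA[1]=11  'aabdebddedea'
  #2 SA[2]=9  'abaabdebddedea'
  #3 SA[3]=12  'abdebddedea'
  #4 SA[4]=3  'adbdbbabaabdebddedea'
  #5 SA[5]=10  'baabdebddedea'
  #6 SA[6]=8  'babaabdebddedea'
  #7 SA[7]=7  'bbabaabdebddedea'
  #8 SA[8]=5  'bdbbabaabdebddedea'
  #9 SA[9]=0  'bdcadbdbbabaabdebddedea'
  #10 SA[10]=16  'bddedea'
  #11 SA[11]=13  'bdebddedea'
  #12 SA[12]=2  'cadbdbbabaabdebddedea'
  #13 SA[13]=6  'dbbabaabdebddedea'
  #14 SA[14]=4  'dbdbbabaabdebddedea'
  #15 SA[15]=1  'dcadbdbbabaabdebddedea'
  #16 SA[16]=17  'ddedea'
  #17 SA[17]=20  'dea'
  #18 SA[18]=14  'debddedea'
  #19 SA[19]=18  'dedea'
  #20 SA[20]=21  'ea'
  #21 SA[21]=15  'ebddedea'
  #22 SA[22]=19  'edea'

SA = [22, 11, 9, 12, 3, 10, 8, 7, 5, 0, 16, 13, 2, 6, 4, 1, 17, 20, 14, 18, 21, 15, 19]
rank  pair      lcp
   1  s[22:],s[11:]  1  'a'
   2  s[11:],s[9:]  1  'a'
   3  s[9:],s[12:]  2  'ab'
   4  s[12:],s[3:]  1  'a'
   5  s[3:],s[10:]  0  ''
   6  s[10:],s[8:]  2  'ba'
   7  s[8:],s[7:]  1  'b'
   8  s[7:],s[5:]  1  'b'
   9  s[5:],s[0:]  2  'bd'
  10  s[0:],s[16:]  2  'bd'
  11  s[16:],s[13:]  2  'bd'
  12  s[13:],s[2:]  0  ''
  13  s[2:],s[6:]  0  ''
  14  s[6:],s[4:]  2  'db'
  15  s[4:],s[1:]  1  'd'
  16  s[1:],s[17:]  1  'd'
  17  s[17:],s[20:]  1  'd'
  18  s[20:],s[14:]  2  'de'
  19  s[14:],s[18:]  2  'de'
  20  s[18:],s[21:]  0  ''
  21  s[21:],s[15:]  1  'e'
  22  s[15:],s[19:]  1  'e'

n(n+1)/2 = 23·24/2 = 276
Σ LCP = 0 + 1 + 1 + 2 + 1 + 0 + 2 + 1 + 1 + 2 + 2 + 2 + 0 + 0 + 2 + 1 + 1 + 1 + 2 + 2 + 0 + 1 + 1 = 26
distinct = 276 − 26 = 250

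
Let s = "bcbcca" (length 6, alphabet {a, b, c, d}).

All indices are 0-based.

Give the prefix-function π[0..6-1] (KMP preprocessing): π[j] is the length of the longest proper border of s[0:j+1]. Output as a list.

π[0] = 0
j=1 s[j]='c': π[1]=0 (border '')
j=2 s[j]='b': π[2]=1 (border 'b')
j=3 s[j]='c': π[3]=2 (border 'bc')
j=4 s[j]='c': k: 2→0; π[4]=0 (border '')
j=5 s[j]='a': π[5]=0 (border '')

[0, 0, 1, 2, 0, 0]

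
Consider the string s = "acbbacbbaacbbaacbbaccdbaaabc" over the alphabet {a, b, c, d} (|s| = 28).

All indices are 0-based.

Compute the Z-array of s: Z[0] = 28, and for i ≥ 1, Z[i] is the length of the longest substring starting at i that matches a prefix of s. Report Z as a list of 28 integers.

[28, 0, 0, 0, 5, 0, 0, 0, 1, 5, 0, 0, 0, 1, 6, 0, 0, 0, 2, 0, 0, 0, 0, 1, 1, 1, 0, 0]

Z[0]=28
i=1: i≥r, start 0; Z[1]=0
i=2: i≥r, start 0; Z[2]=0
i=3: i≥r, start 0; Z[3]=0
i=4: i≥r, start 0; Z[4]=5 grow→box=[4,9)
i=5: min(r-i=4, Z[1]=0)=0; Z[5]=0
i=6: min(r-i=3, Z[2]=0)=0; Z[6]=0
i=7: min(r-i=2, Z[3]=0)=0; Z[7]=0
i=8: min(r-i=1, Z[4]=5)=1; Z[8]=1
i=9: i≥r, start 0; Z[9]=5 grow→box=[9,14)
i=10: min(r-i=4, Z[1]=0)=0; Z[10]=0
i=11: min(r-i=3, Z[2]=0)=0; Z[11]=0
i=12: min(r-i=2, Z[3]=0)=0; Z[12]=0
i=13: min(r-i=1, Z[4]=5)=1; Z[13]=1
i=14: i≥r, start 0; Z[14]=6 grow→box=[14,20)
i=15: min(r-i=5, Z[1]=0)=0; Z[15]=0
i=16: min(r-i=4, Z[2]=0)=0; Z[16]=0
i=17: min(r-i=3, Z[3]=0)=0; Z[17]=0
i=18: min(r-i=2, Z[4]=5)=2; Z[18]=2
i=19: min(r-i=1, Z[5]=0)=0; Z[19]=0
i=20: i≥r, start 0; Z[20]=0
i=21: i≥r, start 0; Z[21]=0
i=22: i≥r, start 0; Z[22]=0
i=23: i≥r, start 0; Z[23]=1 grow→box=[23,24)
i=24: i≥r, start 0; Z[24]=1 grow→box=[24,25)
i=25: i≥r, start 0; Z[25]=1 grow→box=[25,26)
i=26: i≥r, start 0; Z[26]=0
i=27: i≥r, start 0; Z[27]=0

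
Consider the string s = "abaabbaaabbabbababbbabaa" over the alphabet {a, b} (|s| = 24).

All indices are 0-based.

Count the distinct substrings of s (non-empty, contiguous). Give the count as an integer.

rank | idx | suffix
   0 |  23 | a
   1 |  22 | aa
   2 |   6 | aaabbabbababbbabaa
   3 |   2 | aabbaaabbabbababbbabaa
   4 |   7 | aabbabbababbbabaa
   5 |  20 | abaa
   6 |   0 | abaabbaaabbabbababbbabaa
   7 |  14 | ababbbabaa
   8 |   3 | abbaaabbabbababbbabaa
   9 |  11 | abbababbbabaa
  10 |   8 | abbabbababbbabaa
  11 |  16 | abbbabaa
  12 |  21 | baa
  13 |   5 | baaabbabbababbbabaa
  14 |   1 | baabbaaabbabbababbbabaa
  15 |  19 | babaa
  16 |  13 | bababbbabaa
  17 |  10 | babbababbbabaa
  18 |  15 | babbbabaa
  19 |   4 | bbaaabbabbababbbabaa
  20 |  18 | bbabaa
  21 |  12 | bbababbbabaa
  22 |   9 | bbabbababbbabaa
  23 |  17 | bbbabaa

SA = [23, 22, 6, 2, 7, 20, 0, 14, 3, 11, 8, 16, 21, 5, 1, 19, 13, 10, 15, 4, 18, 12, 9, 17]
[i] adj suffixes → lcp
  [1] 23/22 → 1 ('a')
  [2] 22/6 → 2 ('aa')
  [3] 6/2 → 2 ('aa')
  [4] 2/7 → 5 ('aabba')
  [5] 7/20 → 1 ('a')
  [6] 20/0 → 4 ('abaa')
  [7] 0/14 → 3 ('aba')
  [8] 14/3 → 2 ('ab')
  [9] 3/11 → 4 ('abba')
  [10] 11/8 → 5 ('abbab')
  [11] 8/16 → 3 ('abb')
  [12] 16/21 → 0 ('')
  [13] 21/5 → 3 ('baa')
  [14] 5/1 → 3 ('baa')
  [15] 1/19 → 2 ('ba')
  [16] 19/13 → 4 ('baba')
  [17] 13/10 → 3 ('bab')
  [18] 10/15 → 4 ('babb')
  [19] 15/4 → 1 ('b')
  [20] 4/18 → 3 ('bba')
  [21] 18/12 → 5 ('bbaba')
  [22] 12/9 → 4 ('bbab')
  [23] 9/17 → 2 ('bb')

n(n+1)/2 = 24·25/2 = 300
Σ LCP = 0 + 1 + 2 + 2 + 5 + 1 + 4 + 3 + 2 + 4 + 5 + 3 + 0 + 3 + 3 + 2 + 4 + 3 + 4 + 1 + 3 + 5 + 4 + 2 = 66
distinct = 300 − 66 = 234

234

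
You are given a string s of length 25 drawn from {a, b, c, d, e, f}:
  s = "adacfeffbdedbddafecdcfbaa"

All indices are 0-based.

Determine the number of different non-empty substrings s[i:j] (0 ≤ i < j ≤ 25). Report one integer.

rank | idx | suffix
   0 |  24 | a
   1 |  23 | aa
   2 |   2 | acfeffbdedbddafecdcfbaa
   3 |   0 | adacfeffbdedbddafecdcfbaa
   4 |  15 | afecdcfbaa
   5 |  22 | baa
   6 |  12 | bddafecdcfbaa
   7 |   8 | bdedbddafecdcfbaa
   8 |  18 | cdcfbaa
   9 |  20 | cfbaa
  10 |   3 | cfeffbdedbddafecdcfbaa
  11 |   1 | dacfeffbdedbddafecdcfbaa
  12 |  14 | dafecdcfbaa
  13 |  11 | dbddafecdcfbaa
  14 |  19 | dcfbaa
  15 |  13 | ddafecdcfbaa
  16 |   9 | dedbddafecdcfbaa
  17 |  17 | ecdcfbaa
  18 |  10 | edbddafecdcfbaa
  19 |   5 | effbdedbddafecdcfbaa
  20 |  21 | fbaa
  21 |   7 | fbdedbddafecdcfbaa
  22 |  16 | fecdcfbaa
  23 |   4 | feffbdedbddafecdcfbaa
  24 |   6 | ffbdedbddafecdcfbaa

SA = [24, 23, 2, 0, 15, 22, 12, 8, 18, 20, 3, 1, 14, 11, 19, 13, 9, 17, 10, 5, 21, 7, 16, 4, 6]
rank  pair      lcp
   1  s[24:],s[23:]  1  'a'
   2  s[23:],s[2:]  1  'a'
   3  s[2:],s[0:]  1  'a'
   4  s[0:],s[15:]  1  'a'
   5  s[15:],s[22:]  0  ''
   6  s[22:],s[12:]  1  'b'
   7  s[12:],s[8:]  2  'bd'
   8  s[8:],s[18:]  0  ''
   9  s[18:],s[20:]  1  'c'
  10  s[20:],s[3:]  2  'cf'
  11  s[3:],s[1:]  0  ''
  12  s[1:],s[14:]  2  'da'
  13  s[14:],s[11:]  1  'd'
  14  s[11:],s[19:]  1  'd'
  15  s[19:],s[13:]  1  'd'
  16  s[13:],s[9:]  1  'd'
  17  s[9:],s[17:]  0  ''
  18  s[17:],s[10:]  1  'e'
  19  s[10:],s[5:]  1  'e'
  20  s[5:],s[21:]  0  ''
  21  s[21:],s[7:]  2  'fb'
  22  s[7:],s[16:]  1  'f'
  23  s[16:],s[4:]  2  'fe'
  24  s[4:],s[6:]  1  'f'

n(n+1)/2 = 25·26/2 = 325
Σ LCP = 0 + 1 + 1 + 1 + 1 + 0 + 1 + 2 + 0 + 1 + 2 + 0 + 2 + 1 + 1 + 1 + 1 + 0 + 1 + 1 + 0 + 2 + 1 + 2 + 1 = 24
distinct = 325 − 24 = 301

301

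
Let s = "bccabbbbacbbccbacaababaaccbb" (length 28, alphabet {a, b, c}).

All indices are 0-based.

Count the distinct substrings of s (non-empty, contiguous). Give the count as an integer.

357

rank | idx | suffix
   0 |  17 | aababaaccbb
   1 |  22 | aaccbb
   2 |  20 | abaaccbb
   3 |  18 | ababaaccbb
   4 |   3 | abbbbacbbccbacaababaaccbb
   5 |  15 | acaababaaccbb
   6 |   8 | acbbccbacaababaaccbb
   7 |  23 | accbb
   8 |  27 | b
   9 |  21 | baaccbb
  10 |  19 | babaaccbb
  11 |  14 | bacaababaaccbb
  12 |   7 | bacbbccbacaababaaccbb
  13 |  26 | bb
  14 |   6 | bbacbbccbacaababaaccbb
  15 |   5 | bbbacbbccbacaababaaccbb
  16 |   4 | bbbbacbbccbacaababaaccbb
  17 |  10 | bbccbacaababaaccbb
  18 |   0 | bccabbbbacbbccbacaababaaccbb
  19 |  11 | bccbacaababaaccbb
  20 |  16 | caababaaccbb
  21 |   2 | cabbbbacbbccbacaababaaccbb
  22 |  13 | cbacaababaaccbb
  23 |  25 | cbb
  24 |   9 | cbbccbacaababaaccbb
  25 |   1 | ccabbbbacbbccbacaababaaccbb
  26 |  12 | ccbacaababaaccbb
  27 |  24 | ccbb

SA = [17, 22, 20, 18, 3, 15, 8, 23, 27, 21, 19, 14, 7, 26, 6, 5, 4, 10, 0, 11, 16, 2, 13, 25, 9, 1, 12, 24]
rank  pair      lcp
   1  s[17:],s[22:]  2  'aa'
   2  s[22:],s[20:]  1  'a'
   3  s[20:],s[18:]  3  'aba'
   4  s[18:],s[3:]  2  'ab'
   5  s[3:],s[15:]  1  'a'
   6  s[15:],s[8:]  2  'ac'
   7  s[8:],s[23:]  2  'ac'
   8  s[23:],s[27:]  0  ''
   9  s[27:],s[21:]  1  'b'
  10  s[21:],s[19:]  2  'ba'
  11  s[19:],s[14:]  2  'ba'
  12  s[14:],s[7:]  3  'bac'
  13  s[7:],s[26:]  1  'b'
  14  s[26:],s[6:]  2  'bb'
  15  s[6:],s[5:]  2  'bb'
  16  s[5:],s[4:]  3  'bbb'
  17  s[4:],s[10:]  2  'bb'
  18  s[10:],s[0:]  1  'b'
  19  s[0:],s[11:]  3  'bcc'
  20  s[11:],s[16:]  0  ''
  21  s[16:],s[2:]  2  'ca'
  22  s[2:],s[13:]  1  'c'
  23  s[13:],s[25:]  2  'cb'
  24  s[25:],s[9:]  3  'cbb'
  25  s[9:],s[1:]  1  'c'
  26  s[1:],s[12:]  2  'cc'
  27  s[12:],s[24:]  3  'ccb'

n(n+1)/2 = 28·29/2 = 406
Σ LCP = 0 + 2 + 1 + 3 + 2 + 1 + 2 + 2 + 0 + 1 + 2 + 2 + 3 + 1 + 2 + 2 + 3 + 2 + 1 + 3 + 0 + 2 + 1 + 2 + 3 + 1 + 2 + 3 = 49
distinct = 406 − 49 = 357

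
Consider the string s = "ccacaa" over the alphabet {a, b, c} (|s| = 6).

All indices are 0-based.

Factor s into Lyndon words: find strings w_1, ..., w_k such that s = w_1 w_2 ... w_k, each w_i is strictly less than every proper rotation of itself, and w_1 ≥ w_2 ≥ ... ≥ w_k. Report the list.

["c", "c", "ac", "a", "a"]

emit factor 1: 'c' (i=0, period=1)
emit factor 2: 'c' (i=1, period=1)
emit factor 3: 'ac' (i=2, period=2)
emit factor 4: 'a' (i=4, period=1)
emit factor 5: 'a' (i=5, period=1)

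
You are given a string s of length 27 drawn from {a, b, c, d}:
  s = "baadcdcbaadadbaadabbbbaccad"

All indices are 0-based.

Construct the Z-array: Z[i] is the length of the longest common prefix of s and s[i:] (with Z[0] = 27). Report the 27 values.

Z[0]=27
i=1: fresh scan; Z[1]=0
i=2: fresh scan; Z[2]=0
i=3: fresh scan; Z[3]=0
i=4: fresh scan; Z[4]=0
i=5: fresh scan; Z[5]=0
i=6: fresh scan; Z[6]=0
i=7: fresh scan; Z[7]=4 extend→box=[7,11)
i=8: min(r-i=3, Z[1]=0)=0; Z[8]=0
i=9: min(r-i=2, Z[2]=0)=0; Z[9]=0
i=10: min(r-i=1, Z[3]=0)=0; Z[10]=0
i=11: fresh scan; Z[11]=0
i=12: fresh scan; Z[12]=0
i=13: fresh scan; Z[13]=4 extend→box=[13,17)
i=14: min(r-i=3, Z[1]=0)=0; Z[14]=0
i=15: min(r-i=2, Z[2]=0)=0; Z[15]=0
i=16: min(r-i=1, Z[3]=0)=0; Z[16]=0
i=17: fresh scan; Z[17]=0
i=18: fresh scan; Z[18]=1 extend→box=[18,19)
i=19: fresh scan; Z[19]=1 extend→box=[19,20)
i=20: fresh scan; Z[20]=1 extend→box=[20,21)
i=21: fresh scan; Z[21]=2 extend→box=[21,23)
i=22: min(r-i=1, Z[1]=0)=0; Z[22]=0
i=23: fresh scan; Z[23]=0
i=24: fresh scan; Z[24]=0
i=25: fresh scan; Z[25]=0
i=26: fresh scan; Z[26]=0

[27, 0, 0, 0, 0, 0, 0, 4, 0, 0, 0, 0, 0, 4, 0, 0, 0, 0, 1, 1, 1, 2, 0, 0, 0, 0, 0]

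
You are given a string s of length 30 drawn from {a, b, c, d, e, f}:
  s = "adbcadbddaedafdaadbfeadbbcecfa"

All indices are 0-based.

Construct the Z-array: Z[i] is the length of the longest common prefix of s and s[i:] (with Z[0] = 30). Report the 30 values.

Z[0]=30
i=1: i≥r, start 0; Z[1]=0
i=2: i≥r, start 0; Z[2]=0
i=3: i≥r, start 0; Z[3]=0
i=4: i≥r, start 0; Z[4]=3 scan→box=[4,7)
i=5: min(r-i=2, Z[1]=0)=0; Z[5]=0
i=6: min(r-i=1, Z[2]=0)=0; Z[6]=0
i=7: i≥r, start 0; Z[7]=0
i=8: i≥r, start 0; Z[8]=0
i=9: i≥r, start 0; Z[9]=1 scan→box=[9,10)
i=10: i≥r, start 0; Z[10]=0
i=11: i≥r, start 0; Z[11]=0
i=12: i≥r, start 0; Z[12]=1 scan→box=[12,13)
i=13: i≥r, start 0; Z[13]=0
i=14: i≥r, start 0; Z[14]=0
i=15: i≥r, start 0; Z[15]=1 scan→box=[15,16)
i=16: i≥r, start 0; Z[16]=3 scan→box=[16,19)
i=17: min(r-i=2, Z[1]=0)=0; Z[17]=0
i=18: min(r-i=1, Z[2]=0)=0; Z[18]=0
i=19: i≥r, start 0; Z[19]=0
i=20: i≥r, start 0; Z[20]=0
i=21: i≥r, start 0; Z[21]=3 scan→box=[21,24)
i=22: min(r-i=2, Z[1]=0)=0; Z[22]=0
i=23: min(r-i=1, Z[2]=0)=0; Z[23]=0
i=24: i≥r, start 0; Z[24]=0
i=25: i≥r, start 0; Z[25]=0
i=26: i≥r, start 0; Z[26]=0
i=27: i≥r, start 0; Z[27]=0
i=28: i≥r, start 0; Z[28]=0
i=29: i≥r, start 0; Z[29]=1 scan→box=[29,30)

[30, 0, 0, 0, 3, 0, 0, 0, 0, 1, 0, 0, 1, 0, 0, 1, 3, 0, 0, 0, 0, 3, 0, 0, 0, 0, 0, 0, 0, 1]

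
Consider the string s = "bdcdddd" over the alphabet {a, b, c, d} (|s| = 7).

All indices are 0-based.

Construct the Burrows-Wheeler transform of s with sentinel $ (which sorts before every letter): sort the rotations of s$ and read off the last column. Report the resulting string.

rank  rotation  last
    0  $bdcdddd  d
    1  bdcdddd$  $
    2  cdddd$bd  d
    3  d$bdcddd  d
    4  dcdddd$b  b
    5  dd$bdcdd  d
    6  ddd$bdcd  d
    7  dddd$bdc  c

d$ddbddc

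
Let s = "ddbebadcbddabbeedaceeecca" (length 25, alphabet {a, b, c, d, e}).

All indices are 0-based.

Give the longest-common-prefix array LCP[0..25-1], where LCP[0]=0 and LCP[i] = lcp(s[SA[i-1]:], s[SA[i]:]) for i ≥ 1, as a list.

[0, 1, 1, 1, 0, 1, 1, 1, 2, 0, 1, 1, 1, 0, 2, 1, 1, 1, 2, 0, 1, 1, 1, 2, 2]

sorted suffixes:
  #0 SA[0]=24  'a'
  #1 SA[1]=11  'abbeedaceeecca'
  #2 SA[2]=17  'aceeecca'
  #3 SA[3]=5  'adcbddabbeedaceeecca'
  #4 SA[4]=4  'badcbddabbeedaceeecca'
  #5 SA[5]=12  'bbeedaceeecca'
  #6 SA[6]=8  'bddabbeedaceeecca'
  #7 SA[7]=2  'bebadcbddabbeedaceeecca'
  #8 SA[8]=13  'beedaceeecca'
  #9 SA[9]=23  'ca'
  #10 SA[10]=7  'cbddabbeedaceeecca'
  #11 SA[11]=22  'cca'
  #12 SA[12]=18  'ceeecca'
  #13 SA[13]=10  'dabbeedaceeecca'
  #14 SA[14]=16  'daceeecca'
  #15 SA[15]=1  'dbebadcbddabbeedaceeecca'
  #16 SA[16]=6  'dcbddabbeedaceeecca'
  #17 SA[17]=9  'ddabbeedaceeecca'
  #18 SA[18]=0  'ddbebadcbddabbeedaceeecca'
  #19 SA[19]=3  'ebadcbddabbeedaceeecca'
  #20 SA[20]=21  'ecca'
  #21 SA[21]=15  'edaceeecca'
  #22 SA[22]=20  'eecca'
  #23 SA[23]=14  'eedaceeecca'
  #24 SA[24]=19  'eeecca'

SA = [24, 11, 17, 5, 4, 12, 8, 2, 13, 23, 7, 22, 18, 10, 16, 1, 6, 9, 0, 3, 21, 15, 20, 14, 19]
rank  pair      lcp
   1  s[24:],s[11:]  1  'a'
   2  s[11:],s[17:]  1  'a'
   3  s[17:],s[5:]  1  'a'
   4  s[5:],s[4:]  0  ''
   5  s[4:],s[12:]  1  'b'
   6  s[12:],s[8:]  1  'b'
   7  s[8:],s[2:]  1  'b'
   8  s[2:],s[13:]  2  'be'
   9  s[13:],s[23:]  0  ''
  10  s[23:],s[7:]  1  'c'
  11  s[7:],s[22:]  1  'c'
  12  s[22:],s[18:]  1  'c'
  13  s[18:],s[10:]  0  ''
  14  s[10:],s[16:]  2  'da'
  15  s[16:],s[1:]  1  'd'
  16  s[1:],s[6:]  1  'd'
  17  s[6:],s[9:]  1  'd'
  18  s[9:],s[0:]  2  'dd'
  19  s[0:],s[3:]  0  ''
  20  s[3:],s[21:]  1  'e'
  21  s[21:],s[15:]  1  'e'
  22  s[15:],s[20:]  1  'e'
  23  s[20:],s[14:]  2  'ee'
  24  s[14:],s[19:]  2  'ee'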